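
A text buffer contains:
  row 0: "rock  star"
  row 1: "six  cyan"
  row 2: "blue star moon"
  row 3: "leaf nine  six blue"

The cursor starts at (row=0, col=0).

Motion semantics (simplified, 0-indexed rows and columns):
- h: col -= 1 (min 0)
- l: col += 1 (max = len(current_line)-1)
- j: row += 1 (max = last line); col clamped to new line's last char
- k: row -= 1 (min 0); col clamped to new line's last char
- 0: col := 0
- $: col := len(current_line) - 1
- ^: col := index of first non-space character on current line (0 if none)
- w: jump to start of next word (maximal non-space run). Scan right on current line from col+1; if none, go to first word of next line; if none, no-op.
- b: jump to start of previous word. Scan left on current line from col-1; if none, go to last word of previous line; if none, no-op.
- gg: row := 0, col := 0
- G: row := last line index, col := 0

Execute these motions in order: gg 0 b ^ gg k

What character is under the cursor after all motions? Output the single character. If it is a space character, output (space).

After 1 (gg): row=0 col=0 char='r'
After 2 (0): row=0 col=0 char='r'
After 3 (b): row=0 col=0 char='r'
After 4 (^): row=0 col=0 char='r'
After 5 (gg): row=0 col=0 char='r'
After 6 (k): row=0 col=0 char='r'

Answer: r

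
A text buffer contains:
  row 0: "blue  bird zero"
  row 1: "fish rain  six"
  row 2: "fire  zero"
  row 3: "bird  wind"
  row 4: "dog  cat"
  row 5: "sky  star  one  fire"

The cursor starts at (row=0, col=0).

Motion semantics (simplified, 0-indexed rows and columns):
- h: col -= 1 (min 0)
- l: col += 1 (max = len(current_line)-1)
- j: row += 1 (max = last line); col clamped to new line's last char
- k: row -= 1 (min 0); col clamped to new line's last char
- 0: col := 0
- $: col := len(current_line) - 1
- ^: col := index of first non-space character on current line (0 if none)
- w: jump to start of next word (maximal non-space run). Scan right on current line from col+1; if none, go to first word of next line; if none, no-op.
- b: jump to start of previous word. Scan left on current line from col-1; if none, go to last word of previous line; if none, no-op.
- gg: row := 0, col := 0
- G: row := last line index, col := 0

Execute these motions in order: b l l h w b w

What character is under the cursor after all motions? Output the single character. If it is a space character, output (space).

After 1 (b): row=0 col=0 char='b'
After 2 (l): row=0 col=1 char='l'
After 3 (l): row=0 col=2 char='u'
After 4 (h): row=0 col=1 char='l'
After 5 (w): row=0 col=6 char='b'
After 6 (b): row=0 col=0 char='b'
After 7 (w): row=0 col=6 char='b'

Answer: b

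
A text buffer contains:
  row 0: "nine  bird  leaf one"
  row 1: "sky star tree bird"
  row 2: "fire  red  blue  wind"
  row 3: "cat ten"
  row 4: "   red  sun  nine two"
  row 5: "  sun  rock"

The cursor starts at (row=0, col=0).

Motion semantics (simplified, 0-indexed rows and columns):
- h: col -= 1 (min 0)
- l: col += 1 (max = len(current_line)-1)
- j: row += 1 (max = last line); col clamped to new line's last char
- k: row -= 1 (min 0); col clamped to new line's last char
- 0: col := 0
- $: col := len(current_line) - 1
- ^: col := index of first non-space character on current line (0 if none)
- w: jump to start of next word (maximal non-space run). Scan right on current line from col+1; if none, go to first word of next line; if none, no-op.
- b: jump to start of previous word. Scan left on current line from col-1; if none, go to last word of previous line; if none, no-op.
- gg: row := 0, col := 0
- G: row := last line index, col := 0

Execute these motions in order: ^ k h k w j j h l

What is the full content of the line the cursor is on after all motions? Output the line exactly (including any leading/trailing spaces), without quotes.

After 1 (^): row=0 col=0 char='n'
After 2 (k): row=0 col=0 char='n'
After 3 (h): row=0 col=0 char='n'
After 4 (k): row=0 col=0 char='n'
After 5 (w): row=0 col=6 char='b'
After 6 (j): row=1 col=6 char='a'
After 7 (j): row=2 col=6 char='r'
After 8 (h): row=2 col=5 char='_'
After 9 (l): row=2 col=6 char='r'

Answer: fire  red  blue  wind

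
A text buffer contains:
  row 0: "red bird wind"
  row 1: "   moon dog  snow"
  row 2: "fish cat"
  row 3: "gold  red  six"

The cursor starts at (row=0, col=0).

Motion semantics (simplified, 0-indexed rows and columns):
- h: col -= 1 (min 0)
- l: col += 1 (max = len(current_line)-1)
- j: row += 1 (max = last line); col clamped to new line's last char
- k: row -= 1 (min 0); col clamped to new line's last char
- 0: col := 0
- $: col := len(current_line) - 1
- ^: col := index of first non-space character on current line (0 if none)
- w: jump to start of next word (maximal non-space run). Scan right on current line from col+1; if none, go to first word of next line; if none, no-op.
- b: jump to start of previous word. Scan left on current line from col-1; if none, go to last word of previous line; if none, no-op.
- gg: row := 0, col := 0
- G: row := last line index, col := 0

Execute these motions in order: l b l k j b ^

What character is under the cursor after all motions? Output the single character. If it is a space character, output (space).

Answer: r

Derivation:
After 1 (l): row=0 col=1 char='e'
After 2 (b): row=0 col=0 char='r'
After 3 (l): row=0 col=1 char='e'
After 4 (k): row=0 col=1 char='e'
After 5 (j): row=1 col=1 char='_'
After 6 (b): row=0 col=9 char='w'
After 7 (^): row=0 col=0 char='r'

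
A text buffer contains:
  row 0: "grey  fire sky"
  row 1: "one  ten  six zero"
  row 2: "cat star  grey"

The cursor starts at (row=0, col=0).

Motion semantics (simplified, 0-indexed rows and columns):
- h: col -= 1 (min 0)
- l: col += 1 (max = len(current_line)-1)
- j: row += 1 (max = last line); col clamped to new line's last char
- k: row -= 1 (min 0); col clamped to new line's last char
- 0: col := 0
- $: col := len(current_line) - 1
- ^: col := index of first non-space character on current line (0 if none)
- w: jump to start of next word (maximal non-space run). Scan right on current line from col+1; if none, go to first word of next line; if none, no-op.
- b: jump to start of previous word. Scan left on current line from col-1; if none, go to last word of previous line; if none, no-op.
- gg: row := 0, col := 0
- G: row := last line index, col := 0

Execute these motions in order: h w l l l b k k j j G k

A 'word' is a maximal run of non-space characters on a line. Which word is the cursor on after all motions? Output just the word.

Answer: one

Derivation:
After 1 (h): row=0 col=0 char='g'
After 2 (w): row=0 col=6 char='f'
After 3 (l): row=0 col=7 char='i'
After 4 (l): row=0 col=8 char='r'
After 5 (l): row=0 col=9 char='e'
After 6 (b): row=0 col=6 char='f'
After 7 (k): row=0 col=6 char='f'
After 8 (k): row=0 col=6 char='f'
After 9 (j): row=1 col=6 char='e'
After 10 (j): row=2 col=6 char='a'
After 11 (G): row=2 col=0 char='c'
After 12 (k): row=1 col=0 char='o'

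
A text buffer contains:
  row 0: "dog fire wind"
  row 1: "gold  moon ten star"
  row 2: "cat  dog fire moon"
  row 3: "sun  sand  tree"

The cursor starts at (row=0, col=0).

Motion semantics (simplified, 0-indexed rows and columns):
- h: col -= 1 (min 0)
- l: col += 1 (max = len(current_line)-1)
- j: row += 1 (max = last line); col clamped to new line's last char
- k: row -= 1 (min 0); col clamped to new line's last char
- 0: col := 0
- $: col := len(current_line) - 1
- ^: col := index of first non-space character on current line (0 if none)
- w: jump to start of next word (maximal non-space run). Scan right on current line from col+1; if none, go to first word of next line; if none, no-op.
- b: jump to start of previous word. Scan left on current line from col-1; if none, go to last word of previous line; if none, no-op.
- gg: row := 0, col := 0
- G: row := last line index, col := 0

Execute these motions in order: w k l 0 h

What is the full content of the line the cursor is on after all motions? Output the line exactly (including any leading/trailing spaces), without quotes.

After 1 (w): row=0 col=4 char='f'
After 2 (k): row=0 col=4 char='f'
After 3 (l): row=0 col=5 char='i'
After 4 (0): row=0 col=0 char='d'
After 5 (h): row=0 col=0 char='d'

Answer: dog fire wind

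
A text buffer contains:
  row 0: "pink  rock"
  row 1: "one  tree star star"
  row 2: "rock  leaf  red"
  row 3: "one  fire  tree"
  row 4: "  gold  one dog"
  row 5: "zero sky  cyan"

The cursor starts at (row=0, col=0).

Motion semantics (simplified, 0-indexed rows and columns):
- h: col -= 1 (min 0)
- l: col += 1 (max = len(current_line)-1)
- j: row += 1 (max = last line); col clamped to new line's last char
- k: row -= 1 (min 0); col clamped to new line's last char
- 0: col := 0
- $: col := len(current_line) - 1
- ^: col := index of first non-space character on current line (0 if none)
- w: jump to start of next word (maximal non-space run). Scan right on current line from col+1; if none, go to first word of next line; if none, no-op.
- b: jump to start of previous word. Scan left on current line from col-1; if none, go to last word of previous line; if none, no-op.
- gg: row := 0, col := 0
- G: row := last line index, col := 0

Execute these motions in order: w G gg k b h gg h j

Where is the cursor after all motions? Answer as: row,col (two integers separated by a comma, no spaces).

After 1 (w): row=0 col=6 char='r'
After 2 (G): row=5 col=0 char='z'
After 3 (gg): row=0 col=0 char='p'
After 4 (k): row=0 col=0 char='p'
After 5 (b): row=0 col=0 char='p'
After 6 (h): row=0 col=0 char='p'
After 7 (gg): row=0 col=0 char='p'
After 8 (h): row=0 col=0 char='p'
After 9 (j): row=1 col=0 char='o'

Answer: 1,0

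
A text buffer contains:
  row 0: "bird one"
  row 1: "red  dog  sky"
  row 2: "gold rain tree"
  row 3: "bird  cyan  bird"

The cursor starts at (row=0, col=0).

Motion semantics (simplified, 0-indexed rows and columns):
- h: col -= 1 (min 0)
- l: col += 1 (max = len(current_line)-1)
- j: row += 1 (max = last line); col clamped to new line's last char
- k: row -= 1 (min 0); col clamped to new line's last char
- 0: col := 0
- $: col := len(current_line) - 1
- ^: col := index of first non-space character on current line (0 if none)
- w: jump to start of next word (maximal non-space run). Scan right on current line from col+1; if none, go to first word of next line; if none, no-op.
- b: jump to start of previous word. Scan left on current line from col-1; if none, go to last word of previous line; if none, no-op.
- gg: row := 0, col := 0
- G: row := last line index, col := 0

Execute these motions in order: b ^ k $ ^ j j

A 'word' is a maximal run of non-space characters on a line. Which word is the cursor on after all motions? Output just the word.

Answer: gold

Derivation:
After 1 (b): row=0 col=0 char='b'
After 2 (^): row=0 col=0 char='b'
After 3 (k): row=0 col=0 char='b'
After 4 ($): row=0 col=7 char='e'
After 5 (^): row=0 col=0 char='b'
After 6 (j): row=1 col=0 char='r'
After 7 (j): row=2 col=0 char='g'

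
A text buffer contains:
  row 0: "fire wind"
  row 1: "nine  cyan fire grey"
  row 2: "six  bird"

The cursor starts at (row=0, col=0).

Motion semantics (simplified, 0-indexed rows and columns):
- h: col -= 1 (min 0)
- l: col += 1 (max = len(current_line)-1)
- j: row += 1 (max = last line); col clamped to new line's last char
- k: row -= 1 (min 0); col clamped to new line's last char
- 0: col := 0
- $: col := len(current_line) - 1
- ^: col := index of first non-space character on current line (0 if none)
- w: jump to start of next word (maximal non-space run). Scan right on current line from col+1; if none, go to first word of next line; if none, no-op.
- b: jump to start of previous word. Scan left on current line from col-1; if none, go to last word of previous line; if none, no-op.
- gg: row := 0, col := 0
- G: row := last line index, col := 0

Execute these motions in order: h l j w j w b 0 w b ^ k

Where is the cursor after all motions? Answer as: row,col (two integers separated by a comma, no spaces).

Answer: 1,0

Derivation:
After 1 (h): row=0 col=0 char='f'
After 2 (l): row=0 col=1 char='i'
After 3 (j): row=1 col=1 char='i'
After 4 (w): row=1 col=6 char='c'
After 5 (j): row=2 col=6 char='i'
After 6 (w): row=2 col=6 char='i'
After 7 (b): row=2 col=5 char='b'
After 8 (0): row=2 col=0 char='s'
After 9 (w): row=2 col=5 char='b'
After 10 (b): row=2 col=0 char='s'
After 11 (^): row=2 col=0 char='s'
After 12 (k): row=1 col=0 char='n'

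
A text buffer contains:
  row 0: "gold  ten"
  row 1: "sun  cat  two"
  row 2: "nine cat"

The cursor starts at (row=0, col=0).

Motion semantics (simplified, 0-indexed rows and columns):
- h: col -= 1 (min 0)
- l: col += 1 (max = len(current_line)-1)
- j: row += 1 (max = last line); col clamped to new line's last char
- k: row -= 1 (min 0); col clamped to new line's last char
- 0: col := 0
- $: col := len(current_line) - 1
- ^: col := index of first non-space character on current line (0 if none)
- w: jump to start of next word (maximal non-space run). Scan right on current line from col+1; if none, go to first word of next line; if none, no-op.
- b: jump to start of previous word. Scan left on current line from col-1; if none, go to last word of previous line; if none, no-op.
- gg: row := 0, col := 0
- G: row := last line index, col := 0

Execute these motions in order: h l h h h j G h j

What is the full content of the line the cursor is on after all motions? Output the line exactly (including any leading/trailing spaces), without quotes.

Answer: nine cat

Derivation:
After 1 (h): row=0 col=0 char='g'
After 2 (l): row=0 col=1 char='o'
After 3 (h): row=0 col=0 char='g'
After 4 (h): row=0 col=0 char='g'
After 5 (h): row=0 col=0 char='g'
After 6 (j): row=1 col=0 char='s'
After 7 (G): row=2 col=0 char='n'
After 8 (h): row=2 col=0 char='n'
After 9 (j): row=2 col=0 char='n'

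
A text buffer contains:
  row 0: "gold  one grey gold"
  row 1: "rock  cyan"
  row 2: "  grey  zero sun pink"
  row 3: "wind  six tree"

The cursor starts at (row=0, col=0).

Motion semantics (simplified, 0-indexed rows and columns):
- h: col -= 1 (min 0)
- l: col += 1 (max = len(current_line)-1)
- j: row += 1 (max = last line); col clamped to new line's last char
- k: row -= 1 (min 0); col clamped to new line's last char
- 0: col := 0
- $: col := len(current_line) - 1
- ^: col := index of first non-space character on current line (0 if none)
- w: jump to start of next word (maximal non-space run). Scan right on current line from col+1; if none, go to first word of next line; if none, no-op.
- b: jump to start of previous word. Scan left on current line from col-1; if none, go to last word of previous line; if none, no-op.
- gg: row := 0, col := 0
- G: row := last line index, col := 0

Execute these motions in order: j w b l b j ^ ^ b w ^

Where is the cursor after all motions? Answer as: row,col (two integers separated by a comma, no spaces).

After 1 (j): row=1 col=0 char='r'
After 2 (w): row=1 col=6 char='c'
After 3 (b): row=1 col=0 char='r'
After 4 (l): row=1 col=1 char='o'
After 5 (b): row=1 col=0 char='r'
After 6 (j): row=2 col=0 char='_'
After 7 (^): row=2 col=2 char='g'
After 8 (^): row=2 col=2 char='g'
After 9 (b): row=1 col=6 char='c'
After 10 (w): row=2 col=2 char='g'
After 11 (^): row=2 col=2 char='g'

Answer: 2,2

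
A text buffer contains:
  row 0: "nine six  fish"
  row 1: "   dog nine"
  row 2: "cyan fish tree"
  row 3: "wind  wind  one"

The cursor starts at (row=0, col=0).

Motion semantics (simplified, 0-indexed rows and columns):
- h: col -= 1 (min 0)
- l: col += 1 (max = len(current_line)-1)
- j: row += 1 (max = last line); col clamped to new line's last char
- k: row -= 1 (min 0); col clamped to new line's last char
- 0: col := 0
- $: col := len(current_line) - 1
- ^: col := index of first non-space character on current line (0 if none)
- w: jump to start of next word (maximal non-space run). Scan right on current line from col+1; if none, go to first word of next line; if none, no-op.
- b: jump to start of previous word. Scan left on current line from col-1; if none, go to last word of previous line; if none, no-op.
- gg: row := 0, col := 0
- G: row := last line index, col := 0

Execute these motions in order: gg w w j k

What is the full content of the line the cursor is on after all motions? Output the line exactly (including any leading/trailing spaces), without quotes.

After 1 (gg): row=0 col=0 char='n'
After 2 (w): row=0 col=5 char='s'
After 3 (w): row=0 col=10 char='f'
After 4 (j): row=1 col=10 char='e'
After 5 (k): row=0 col=10 char='f'

Answer: nine six  fish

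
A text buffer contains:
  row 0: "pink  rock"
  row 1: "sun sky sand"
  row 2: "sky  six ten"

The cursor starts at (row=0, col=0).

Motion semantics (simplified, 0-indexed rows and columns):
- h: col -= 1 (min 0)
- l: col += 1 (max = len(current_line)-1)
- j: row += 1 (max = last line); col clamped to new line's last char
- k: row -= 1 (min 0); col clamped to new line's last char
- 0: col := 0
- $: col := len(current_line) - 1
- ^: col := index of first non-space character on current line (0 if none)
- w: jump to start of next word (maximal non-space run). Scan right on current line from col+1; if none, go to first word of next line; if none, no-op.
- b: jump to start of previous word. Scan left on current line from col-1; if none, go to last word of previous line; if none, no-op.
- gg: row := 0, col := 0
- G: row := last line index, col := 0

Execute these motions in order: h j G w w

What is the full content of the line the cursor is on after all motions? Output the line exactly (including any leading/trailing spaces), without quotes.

After 1 (h): row=0 col=0 char='p'
After 2 (j): row=1 col=0 char='s'
After 3 (G): row=2 col=0 char='s'
After 4 (w): row=2 col=5 char='s'
After 5 (w): row=2 col=9 char='t'

Answer: sky  six ten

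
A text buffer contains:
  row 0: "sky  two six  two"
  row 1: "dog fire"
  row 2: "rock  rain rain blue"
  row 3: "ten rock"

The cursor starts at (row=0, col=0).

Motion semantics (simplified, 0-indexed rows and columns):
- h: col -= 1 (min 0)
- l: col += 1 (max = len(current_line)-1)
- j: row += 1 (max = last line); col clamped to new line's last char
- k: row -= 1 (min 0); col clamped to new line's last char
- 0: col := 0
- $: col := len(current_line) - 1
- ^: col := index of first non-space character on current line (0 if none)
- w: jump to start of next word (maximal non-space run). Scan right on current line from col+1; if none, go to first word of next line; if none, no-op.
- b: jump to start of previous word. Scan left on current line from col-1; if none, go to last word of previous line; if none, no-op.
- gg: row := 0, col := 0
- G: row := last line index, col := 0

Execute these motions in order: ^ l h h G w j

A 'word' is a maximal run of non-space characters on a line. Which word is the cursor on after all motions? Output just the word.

Answer: rock

Derivation:
After 1 (^): row=0 col=0 char='s'
After 2 (l): row=0 col=1 char='k'
After 3 (h): row=0 col=0 char='s'
After 4 (h): row=0 col=0 char='s'
After 5 (G): row=3 col=0 char='t'
After 6 (w): row=3 col=4 char='r'
After 7 (j): row=3 col=4 char='r'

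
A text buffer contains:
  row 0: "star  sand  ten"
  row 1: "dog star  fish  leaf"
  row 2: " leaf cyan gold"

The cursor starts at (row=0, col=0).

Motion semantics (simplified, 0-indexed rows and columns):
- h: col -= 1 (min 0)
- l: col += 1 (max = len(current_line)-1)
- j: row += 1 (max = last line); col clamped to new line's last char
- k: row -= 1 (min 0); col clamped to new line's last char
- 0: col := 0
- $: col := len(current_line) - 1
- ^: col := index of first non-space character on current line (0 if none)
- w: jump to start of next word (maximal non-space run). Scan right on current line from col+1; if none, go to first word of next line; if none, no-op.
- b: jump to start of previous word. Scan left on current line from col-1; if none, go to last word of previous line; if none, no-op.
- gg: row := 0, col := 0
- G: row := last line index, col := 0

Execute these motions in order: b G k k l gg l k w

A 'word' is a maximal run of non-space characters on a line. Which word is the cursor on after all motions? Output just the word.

After 1 (b): row=0 col=0 char='s'
After 2 (G): row=2 col=0 char='_'
After 3 (k): row=1 col=0 char='d'
After 4 (k): row=0 col=0 char='s'
After 5 (l): row=0 col=1 char='t'
After 6 (gg): row=0 col=0 char='s'
After 7 (l): row=0 col=1 char='t'
After 8 (k): row=0 col=1 char='t'
After 9 (w): row=0 col=6 char='s'

Answer: sand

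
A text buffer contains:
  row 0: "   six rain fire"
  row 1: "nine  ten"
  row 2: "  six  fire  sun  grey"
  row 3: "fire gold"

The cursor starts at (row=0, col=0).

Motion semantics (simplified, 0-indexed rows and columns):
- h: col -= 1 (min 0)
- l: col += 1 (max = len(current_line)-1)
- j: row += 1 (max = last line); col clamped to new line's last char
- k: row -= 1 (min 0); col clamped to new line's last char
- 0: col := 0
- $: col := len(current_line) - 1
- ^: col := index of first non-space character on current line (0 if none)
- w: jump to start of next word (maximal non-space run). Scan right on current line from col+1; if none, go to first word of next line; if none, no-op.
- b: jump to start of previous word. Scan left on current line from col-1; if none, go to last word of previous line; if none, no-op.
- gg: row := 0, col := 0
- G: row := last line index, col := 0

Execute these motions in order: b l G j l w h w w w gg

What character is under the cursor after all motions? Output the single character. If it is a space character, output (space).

Answer: (space)

Derivation:
After 1 (b): row=0 col=0 char='_'
After 2 (l): row=0 col=1 char='_'
After 3 (G): row=3 col=0 char='f'
After 4 (j): row=3 col=0 char='f'
After 5 (l): row=3 col=1 char='i'
After 6 (w): row=3 col=5 char='g'
After 7 (h): row=3 col=4 char='_'
After 8 (w): row=3 col=5 char='g'
After 9 (w): row=3 col=5 char='g'
After 10 (w): row=3 col=5 char='g'
After 11 (gg): row=0 col=0 char='_'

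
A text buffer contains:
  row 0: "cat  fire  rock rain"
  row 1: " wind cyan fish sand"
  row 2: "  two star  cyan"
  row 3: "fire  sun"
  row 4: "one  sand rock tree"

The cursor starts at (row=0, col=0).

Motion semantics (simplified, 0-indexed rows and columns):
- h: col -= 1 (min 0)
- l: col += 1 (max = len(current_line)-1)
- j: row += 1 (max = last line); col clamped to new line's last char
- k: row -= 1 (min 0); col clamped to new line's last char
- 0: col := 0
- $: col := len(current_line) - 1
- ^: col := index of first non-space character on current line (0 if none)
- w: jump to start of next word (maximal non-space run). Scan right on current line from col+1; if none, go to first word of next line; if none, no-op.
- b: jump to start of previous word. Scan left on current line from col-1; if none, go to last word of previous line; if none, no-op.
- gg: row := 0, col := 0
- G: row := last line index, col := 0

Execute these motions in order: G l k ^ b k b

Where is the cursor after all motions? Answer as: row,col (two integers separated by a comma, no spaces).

After 1 (G): row=4 col=0 char='o'
After 2 (l): row=4 col=1 char='n'
After 3 (k): row=3 col=1 char='i'
After 4 (^): row=3 col=0 char='f'
After 5 (b): row=2 col=12 char='c'
After 6 (k): row=1 col=12 char='i'
After 7 (b): row=1 col=11 char='f'

Answer: 1,11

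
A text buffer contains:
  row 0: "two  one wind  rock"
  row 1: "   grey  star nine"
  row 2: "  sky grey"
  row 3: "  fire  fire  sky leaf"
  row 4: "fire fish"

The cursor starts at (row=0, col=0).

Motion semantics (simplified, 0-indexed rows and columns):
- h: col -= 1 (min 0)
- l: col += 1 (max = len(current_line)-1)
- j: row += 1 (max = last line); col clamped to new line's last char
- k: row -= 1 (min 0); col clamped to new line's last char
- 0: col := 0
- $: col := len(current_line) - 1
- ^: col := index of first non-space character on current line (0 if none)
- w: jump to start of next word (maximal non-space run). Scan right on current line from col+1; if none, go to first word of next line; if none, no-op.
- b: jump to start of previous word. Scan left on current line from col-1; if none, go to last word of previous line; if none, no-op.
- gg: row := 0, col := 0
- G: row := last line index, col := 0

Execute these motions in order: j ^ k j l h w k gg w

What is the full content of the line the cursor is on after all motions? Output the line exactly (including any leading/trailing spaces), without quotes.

After 1 (j): row=1 col=0 char='_'
After 2 (^): row=1 col=3 char='g'
After 3 (k): row=0 col=3 char='_'
After 4 (j): row=1 col=3 char='g'
After 5 (l): row=1 col=4 char='r'
After 6 (h): row=1 col=3 char='g'
After 7 (w): row=1 col=9 char='s'
After 8 (k): row=0 col=9 char='w'
After 9 (gg): row=0 col=0 char='t'
After 10 (w): row=0 col=5 char='o'

Answer: two  one wind  rock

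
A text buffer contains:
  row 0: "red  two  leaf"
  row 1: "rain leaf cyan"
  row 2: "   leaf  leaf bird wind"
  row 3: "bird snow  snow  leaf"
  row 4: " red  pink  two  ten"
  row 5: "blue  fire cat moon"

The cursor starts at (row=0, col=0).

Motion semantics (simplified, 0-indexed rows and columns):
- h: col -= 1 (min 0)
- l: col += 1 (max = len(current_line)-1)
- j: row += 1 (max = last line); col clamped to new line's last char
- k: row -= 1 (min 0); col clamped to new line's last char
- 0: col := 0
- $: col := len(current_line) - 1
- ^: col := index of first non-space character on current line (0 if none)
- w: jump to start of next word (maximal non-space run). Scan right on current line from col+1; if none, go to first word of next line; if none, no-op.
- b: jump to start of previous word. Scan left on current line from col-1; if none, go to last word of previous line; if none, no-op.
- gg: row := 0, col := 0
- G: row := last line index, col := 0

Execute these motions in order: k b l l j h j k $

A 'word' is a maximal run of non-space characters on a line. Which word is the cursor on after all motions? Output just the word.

Answer: cyan

Derivation:
After 1 (k): row=0 col=0 char='r'
After 2 (b): row=0 col=0 char='r'
After 3 (l): row=0 col=1 char='e'
After 4 (l): row=0 col=2 char='d'
After 5 (j): row=1 col=2 char='i'
After 6 (h): row=1 col=1 char='a'
After 7 (j): row=2 col=1 char='_'
After 8 (k): row=1 col=1 char='a'
After 9 ($): row=1 col=13 char='n'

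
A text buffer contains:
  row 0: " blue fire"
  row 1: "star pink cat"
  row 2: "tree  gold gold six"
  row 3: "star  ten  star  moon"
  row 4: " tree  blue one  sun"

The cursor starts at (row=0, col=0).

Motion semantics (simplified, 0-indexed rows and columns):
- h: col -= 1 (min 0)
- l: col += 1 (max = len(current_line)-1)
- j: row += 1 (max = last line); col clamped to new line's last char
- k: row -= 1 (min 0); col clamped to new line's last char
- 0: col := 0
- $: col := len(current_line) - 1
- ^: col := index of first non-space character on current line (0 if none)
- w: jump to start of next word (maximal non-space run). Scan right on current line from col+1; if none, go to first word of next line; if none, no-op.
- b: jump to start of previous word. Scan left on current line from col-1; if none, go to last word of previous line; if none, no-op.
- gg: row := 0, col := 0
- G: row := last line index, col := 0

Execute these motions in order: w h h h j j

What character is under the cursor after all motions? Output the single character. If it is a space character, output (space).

After 1 (w): row=0 col=1 char='b'
After 2 (h): row=0 col=0 char='_'
After 3 (h): row=0 col=0 char='_'
After 4 (h): row=0 col=0 char='_'
After 5 (j): row=1 col=0 char='s'
After 6 (j): row=2 col=0 char='t'

Answer: t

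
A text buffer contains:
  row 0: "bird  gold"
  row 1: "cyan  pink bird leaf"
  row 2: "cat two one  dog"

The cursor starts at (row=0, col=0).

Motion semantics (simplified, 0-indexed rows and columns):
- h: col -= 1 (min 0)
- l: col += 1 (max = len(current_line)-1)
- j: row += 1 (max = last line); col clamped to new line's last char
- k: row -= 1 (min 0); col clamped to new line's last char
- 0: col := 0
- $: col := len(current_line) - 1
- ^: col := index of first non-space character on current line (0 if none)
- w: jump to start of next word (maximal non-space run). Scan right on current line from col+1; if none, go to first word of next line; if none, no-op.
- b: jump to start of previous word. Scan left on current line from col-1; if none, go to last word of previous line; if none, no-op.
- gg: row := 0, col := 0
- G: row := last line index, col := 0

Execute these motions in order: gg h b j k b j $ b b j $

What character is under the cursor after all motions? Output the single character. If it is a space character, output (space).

Answer: g

Derivation:
After 1 (gg): row=0 col=0 char='b'
After 2 (h): row=0 col=0 char='b'
After 3 (b): row=0 col=0 char='b'
After 4 (j): row=1 col=0 char='c'
After 5 (k): row=0 col=0 char='b'
After 6 (b): row=0 col=0 char='b'
After 7 (j): row=1 col=0 char='c'
After 8 ($): row=1 col=19 char='f'
After 9 (b): row=1 col=16 char='l'
After 10 (b): row=1 col=11 char='b'
After 11 (j): row=2 col=11 char='_'
After 12 ($): row=2 col=15 char='g'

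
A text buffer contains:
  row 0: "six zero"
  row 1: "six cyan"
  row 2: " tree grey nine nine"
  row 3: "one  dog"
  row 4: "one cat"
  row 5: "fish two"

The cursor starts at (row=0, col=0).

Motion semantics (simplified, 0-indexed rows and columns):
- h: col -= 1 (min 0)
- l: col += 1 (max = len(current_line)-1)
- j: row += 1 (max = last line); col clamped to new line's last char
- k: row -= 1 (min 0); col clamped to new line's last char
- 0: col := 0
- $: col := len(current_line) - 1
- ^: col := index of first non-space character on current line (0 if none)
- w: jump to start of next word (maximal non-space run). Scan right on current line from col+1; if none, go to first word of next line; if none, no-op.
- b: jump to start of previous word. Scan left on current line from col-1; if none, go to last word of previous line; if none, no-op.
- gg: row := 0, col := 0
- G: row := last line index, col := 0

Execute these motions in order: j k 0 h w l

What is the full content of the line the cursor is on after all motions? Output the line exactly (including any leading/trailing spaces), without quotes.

After 1 (j): row=1 col=0 char='s'
After 2 (k): row=0 col=0 char='s'
After 3 (0): row=0 col=0 char='s'
After 4 (h): row=0 col=0 char='s'
After 5 (w): row=0 col=4 char='z'
After 6 (l): row=0 col=5 char='e'

Answer: six zero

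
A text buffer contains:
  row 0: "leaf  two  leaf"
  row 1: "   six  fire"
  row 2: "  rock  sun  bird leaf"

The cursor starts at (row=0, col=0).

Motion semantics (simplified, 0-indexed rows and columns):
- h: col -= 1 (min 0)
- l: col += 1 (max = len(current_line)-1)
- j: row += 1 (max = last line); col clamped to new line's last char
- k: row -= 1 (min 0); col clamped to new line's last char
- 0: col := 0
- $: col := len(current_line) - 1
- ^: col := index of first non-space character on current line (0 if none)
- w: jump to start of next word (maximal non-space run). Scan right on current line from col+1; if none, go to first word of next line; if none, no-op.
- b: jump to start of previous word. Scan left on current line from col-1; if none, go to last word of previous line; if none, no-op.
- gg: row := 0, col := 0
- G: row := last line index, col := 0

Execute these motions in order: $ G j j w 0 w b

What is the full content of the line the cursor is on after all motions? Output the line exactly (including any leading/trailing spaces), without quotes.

After 1 ($): row=0 col=14 char='f'
After 2 (G): row=2 col=0 char='_'
After 3 (j): row=2 col=0 char='_'
After 4 (j): row=2 col=0 char='_'
After 5 (w): row=2 col=2 char='r'
After 6 (0): row=2 col=0 char='_'
After 7 (w): row=2 col=2 char='r'
After 8 (b): row=1 col=8 char='f'

Answer:    six  fire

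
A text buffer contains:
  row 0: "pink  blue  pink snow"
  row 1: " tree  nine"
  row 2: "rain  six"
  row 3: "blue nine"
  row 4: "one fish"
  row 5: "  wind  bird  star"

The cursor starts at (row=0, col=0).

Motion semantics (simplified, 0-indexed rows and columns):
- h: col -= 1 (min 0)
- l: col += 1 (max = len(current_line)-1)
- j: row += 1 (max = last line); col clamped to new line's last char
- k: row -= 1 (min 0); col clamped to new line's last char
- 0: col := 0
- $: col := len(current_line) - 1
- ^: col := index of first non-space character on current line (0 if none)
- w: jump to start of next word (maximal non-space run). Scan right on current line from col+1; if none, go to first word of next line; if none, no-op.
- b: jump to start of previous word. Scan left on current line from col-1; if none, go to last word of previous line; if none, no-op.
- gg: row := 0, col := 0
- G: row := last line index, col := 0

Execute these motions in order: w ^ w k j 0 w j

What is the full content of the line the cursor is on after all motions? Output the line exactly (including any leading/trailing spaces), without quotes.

Answer: rain  six

Derivation:
After 1 (w): row=0 col=6 char='b'
After 2 (^): row=0 col=0 char='p'
After 3 (w): row=0 col=6 char='b'
After 4 (k): row=0 col=6 char='b'
After 5 (j): row=1 col=6 char='_'
After 6 (0): row=1 col=0 char='_'
After 7 (w): row=1 col=1 char='t'
After 8 (j): row=2 col=1 char='a'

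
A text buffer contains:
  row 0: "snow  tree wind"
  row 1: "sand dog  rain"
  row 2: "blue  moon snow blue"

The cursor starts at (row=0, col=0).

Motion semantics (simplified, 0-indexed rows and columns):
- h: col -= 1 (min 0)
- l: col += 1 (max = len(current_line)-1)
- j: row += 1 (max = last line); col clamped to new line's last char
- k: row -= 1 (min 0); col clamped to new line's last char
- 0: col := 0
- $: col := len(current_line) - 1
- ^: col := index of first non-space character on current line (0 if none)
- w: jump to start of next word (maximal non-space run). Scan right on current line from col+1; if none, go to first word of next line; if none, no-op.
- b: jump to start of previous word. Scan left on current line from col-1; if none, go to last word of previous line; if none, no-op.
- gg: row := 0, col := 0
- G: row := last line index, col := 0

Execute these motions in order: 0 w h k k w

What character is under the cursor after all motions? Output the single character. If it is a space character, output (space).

Answer: t

Derivation:
After 1 (0): row=0 col=0 char='s'
After 2 (w): row=0 col=6 char='t'
After 3 (h): row=0 col=5 char='_'
After 4 (k): row=0 col=5 char='_'
After 5 (k): row=0 col=5 char='_'
After 6 (w): row=0 col=6 char='t'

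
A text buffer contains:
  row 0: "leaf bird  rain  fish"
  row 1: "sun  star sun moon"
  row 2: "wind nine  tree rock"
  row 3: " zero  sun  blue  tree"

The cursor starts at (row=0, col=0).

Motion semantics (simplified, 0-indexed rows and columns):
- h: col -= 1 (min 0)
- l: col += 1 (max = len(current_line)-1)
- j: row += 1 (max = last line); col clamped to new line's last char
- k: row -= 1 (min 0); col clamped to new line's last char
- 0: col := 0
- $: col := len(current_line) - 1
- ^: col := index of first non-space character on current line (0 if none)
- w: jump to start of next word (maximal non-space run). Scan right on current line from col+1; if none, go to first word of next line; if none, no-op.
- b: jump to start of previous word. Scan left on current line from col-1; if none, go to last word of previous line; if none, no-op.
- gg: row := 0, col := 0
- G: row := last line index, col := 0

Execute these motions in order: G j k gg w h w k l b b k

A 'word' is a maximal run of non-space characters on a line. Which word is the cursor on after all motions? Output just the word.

After 1 (G): row=3 col=0 char='_'
After 2 (j): row=3 col=0 char='_'
After 3 (k): row=2 col=0 char='w'
After 4 (gg): row=0 col=0 char='l'
After 5 (w): row=0 col=5 char='b'
After 6 (h): row=0 col=4 char='_'
After 7 (w): row=0 col=5 char='b'
After 8 (k): row=0 col=5 char='b'
After 9 (l): row=0 col=6 char='i'
After 10 (b): row=0 col=5 char='b'
After 11 (b): row=0 col=0 char='l'
After 12 (k): row=0 col=0 char='l'

Answer: leaf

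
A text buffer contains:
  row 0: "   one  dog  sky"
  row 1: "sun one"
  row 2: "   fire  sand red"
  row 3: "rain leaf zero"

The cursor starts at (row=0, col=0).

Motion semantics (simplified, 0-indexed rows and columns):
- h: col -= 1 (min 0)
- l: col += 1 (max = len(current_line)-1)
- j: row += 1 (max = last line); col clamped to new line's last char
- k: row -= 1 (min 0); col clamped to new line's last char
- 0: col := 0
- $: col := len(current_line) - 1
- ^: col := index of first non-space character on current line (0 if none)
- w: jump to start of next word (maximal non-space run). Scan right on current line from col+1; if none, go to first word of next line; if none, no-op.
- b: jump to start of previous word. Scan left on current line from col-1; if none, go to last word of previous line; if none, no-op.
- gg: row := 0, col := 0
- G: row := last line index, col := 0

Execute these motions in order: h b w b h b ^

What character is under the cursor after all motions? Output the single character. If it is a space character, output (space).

After 1 (h): row=0 col=0 char='_'
After 2 (b): row=0 col=0 char='_'
After 3 (w): row=0 col=3 char='o'
After 4 (b): row=0 col=3 char='o'
After 5 (h): row=0 col=2 char='_'
After 6 (b): row=0 col=2 char='_'
After 7 (^): row=0 col=3 char='o'

Answer: o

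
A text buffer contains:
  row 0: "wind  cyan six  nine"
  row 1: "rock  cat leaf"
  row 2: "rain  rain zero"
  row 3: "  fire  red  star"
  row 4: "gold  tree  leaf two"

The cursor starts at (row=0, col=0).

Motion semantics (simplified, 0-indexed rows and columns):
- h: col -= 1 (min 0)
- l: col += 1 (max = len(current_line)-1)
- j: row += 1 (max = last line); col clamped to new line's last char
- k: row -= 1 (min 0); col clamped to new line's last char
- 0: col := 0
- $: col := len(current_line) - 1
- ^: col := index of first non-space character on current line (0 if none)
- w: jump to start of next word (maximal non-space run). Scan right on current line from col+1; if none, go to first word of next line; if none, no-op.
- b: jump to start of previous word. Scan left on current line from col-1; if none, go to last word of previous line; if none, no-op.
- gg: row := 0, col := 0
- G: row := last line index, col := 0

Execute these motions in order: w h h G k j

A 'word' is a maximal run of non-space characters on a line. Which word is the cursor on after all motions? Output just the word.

Answer: gold

Derivation:
After 1 (w): row=0 col=6 char='c'
After 2 (h): row=0 col=5 char='_'
After 3 (h): row=0 col=4 char='_'
After 4 (G): row=4 col=0 char='g'
After 5 (k): row=3 col=0 char='_'
After 6 (j): row=4 col=0 char='g'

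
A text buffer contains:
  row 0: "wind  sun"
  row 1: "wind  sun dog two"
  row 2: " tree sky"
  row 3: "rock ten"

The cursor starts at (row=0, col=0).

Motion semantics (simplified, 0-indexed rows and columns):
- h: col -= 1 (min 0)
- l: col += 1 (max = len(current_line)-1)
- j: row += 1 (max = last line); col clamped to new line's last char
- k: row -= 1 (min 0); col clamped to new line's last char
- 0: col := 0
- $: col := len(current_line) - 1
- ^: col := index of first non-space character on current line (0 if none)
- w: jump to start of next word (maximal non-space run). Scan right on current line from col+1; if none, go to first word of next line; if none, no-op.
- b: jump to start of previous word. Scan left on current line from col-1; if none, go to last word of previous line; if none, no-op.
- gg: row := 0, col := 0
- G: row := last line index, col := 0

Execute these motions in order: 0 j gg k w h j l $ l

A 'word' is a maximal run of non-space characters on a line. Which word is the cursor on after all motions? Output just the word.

Answer: two

Derivation:
After 1 (0): row=0 col=0 char='w'
After 2 (j): row=1 col=0 char='w'
After 3 (gg): row=0 col=0 char='w'
After 4 (k): row=0 col=0 char='w'
After 5 (w): row=0 col=6 char='s'
After 6 (h): row=0 col=5 char='_'
After 7 (j): row=1 col=5 char='_'
After 8 (l): row=1 col=6 char='s'
After 9 ($): row=1 col=16 char='o'
After 10 (l): row=1 col=16 char='o'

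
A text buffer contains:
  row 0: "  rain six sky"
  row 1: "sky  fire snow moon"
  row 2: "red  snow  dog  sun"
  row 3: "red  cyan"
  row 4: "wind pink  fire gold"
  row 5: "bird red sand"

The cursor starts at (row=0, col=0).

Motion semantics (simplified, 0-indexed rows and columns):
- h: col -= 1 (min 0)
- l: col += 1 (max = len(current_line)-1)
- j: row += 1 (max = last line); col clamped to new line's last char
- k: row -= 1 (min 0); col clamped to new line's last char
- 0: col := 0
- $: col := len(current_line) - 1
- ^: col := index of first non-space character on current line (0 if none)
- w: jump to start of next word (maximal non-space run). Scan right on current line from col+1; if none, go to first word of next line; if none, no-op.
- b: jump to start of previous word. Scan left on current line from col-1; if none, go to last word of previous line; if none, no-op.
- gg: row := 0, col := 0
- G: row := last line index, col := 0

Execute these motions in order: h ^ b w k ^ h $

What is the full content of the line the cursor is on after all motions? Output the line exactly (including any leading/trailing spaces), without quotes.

Answer:   rain six sky

Derivation:
After 1 (h): row=0 col=0 char='_'
After 2 (^): row=0 col=2 char='r'
After 3 (b): row=0 col=2 char='r'
After 4 (w): row=0 col=7 char='s'
After 5 (k): row=0 col=7 char='s'
After 6 (^): row=0 col=2 char='r'
After 7 (h): row=0 col=1 char='_'
After 8 ($): row=0 col=13 char='y'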